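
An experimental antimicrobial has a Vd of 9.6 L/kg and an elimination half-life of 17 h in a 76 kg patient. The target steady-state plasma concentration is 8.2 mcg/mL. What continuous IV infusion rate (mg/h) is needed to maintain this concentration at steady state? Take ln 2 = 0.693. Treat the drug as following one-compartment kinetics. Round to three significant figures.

244 mg/h

Vd = 9.6 L/kg × 76 kg = 729.6 L
CL = 0.693 × Vd / t½ = 0.693 × 729.6 / 17 = 29.74 L/h
Infusion rate = CL × Css = 29.74 × 8.2 = 243.9 mg/h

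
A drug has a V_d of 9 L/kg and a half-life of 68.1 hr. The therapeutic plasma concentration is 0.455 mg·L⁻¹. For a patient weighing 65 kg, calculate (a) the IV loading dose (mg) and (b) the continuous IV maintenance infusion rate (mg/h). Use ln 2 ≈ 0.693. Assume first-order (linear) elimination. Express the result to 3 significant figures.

Total Vd = 9 × 65 = 585.0 L
LD = Vd × C = 585.0 × 0.455 = 266.2 mg
CL = 0.693 × Vd / t½ = 0.693 × 585.0 / 68.1 = 5.953 L/h
Infusion rate = CL × Css = 5.953 × 0.455 = 2.709 mg/h

(a) 266 mg; (b) 2.71 mg/h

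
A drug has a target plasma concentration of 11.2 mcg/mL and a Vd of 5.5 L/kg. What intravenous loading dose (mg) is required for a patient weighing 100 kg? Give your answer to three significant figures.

6160 mg

Vd = 5.5 L/kg × 100 kg = 550.0 L
LD = Vd × C = 550.0 × 11.20 = 6160 mg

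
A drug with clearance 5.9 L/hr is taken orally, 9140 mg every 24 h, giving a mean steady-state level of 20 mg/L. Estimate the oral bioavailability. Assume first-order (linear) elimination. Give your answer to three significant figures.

F·D/τ = CL·Css at steady state → F = CL·Css·τ / D.
F = 5.9 × 20 × 24 / 9140 = 0.310

0.310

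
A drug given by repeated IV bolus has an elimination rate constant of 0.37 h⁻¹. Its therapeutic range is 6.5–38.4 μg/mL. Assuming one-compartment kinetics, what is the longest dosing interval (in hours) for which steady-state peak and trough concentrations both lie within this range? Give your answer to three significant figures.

4.80 h

Between IV bolus doses, concentration decays as C = C₀·e^(−kτ), so C_peak/C_trough = e^(kτ).
τ_max = ln(C_peak/C_trough) / k = ln(38.4/6.5) / 0.3700 = 1.776 / 0.3700 = 4.800 h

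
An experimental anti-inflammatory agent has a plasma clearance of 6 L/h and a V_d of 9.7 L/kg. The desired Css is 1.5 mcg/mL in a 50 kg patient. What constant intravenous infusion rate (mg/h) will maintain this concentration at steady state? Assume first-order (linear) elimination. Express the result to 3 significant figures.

Vd does not affect the maintenance rate; only clearance governs steady-state input.
Infusion rate = CL · Css = 6.000 L/h × 1.5 mg/L = 9.000 mg/h

9.00 mg/h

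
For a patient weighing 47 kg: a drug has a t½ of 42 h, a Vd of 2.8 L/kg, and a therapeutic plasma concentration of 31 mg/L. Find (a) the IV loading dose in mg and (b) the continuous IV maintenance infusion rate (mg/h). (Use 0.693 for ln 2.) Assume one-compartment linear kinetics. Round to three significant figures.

(a) 4080 mg; (b) 67.3 mg/h

Total Vd = 2.8 × 47 = 131.6 L
LD = Vd × C = 131.6 × 31 = 4080 mg
CL = 0.693 × Vd / t½ = 0.693 × 131.6 / 42 = 2.171 L/h
Infusion rate = CL × Css = 2.171 × 31 = 67.30 mg/h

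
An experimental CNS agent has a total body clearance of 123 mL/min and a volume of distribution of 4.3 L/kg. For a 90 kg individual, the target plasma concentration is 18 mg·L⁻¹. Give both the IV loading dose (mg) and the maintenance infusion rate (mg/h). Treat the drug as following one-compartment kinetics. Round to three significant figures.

(a) 6970 mg; (b) 133 mg/h

Vd = 4.3 L/kg × 90 kg = 387.0 L
LD = Vd · C_target = 387.0 × 18 = 6966 mg
Convert clearance: 123 mL/min × 60 min/h ÷ 1000 mL/L = 7.380 L/h
Infusion rate = 7.380 L/h × 18 mg/L = 132.8 mg/h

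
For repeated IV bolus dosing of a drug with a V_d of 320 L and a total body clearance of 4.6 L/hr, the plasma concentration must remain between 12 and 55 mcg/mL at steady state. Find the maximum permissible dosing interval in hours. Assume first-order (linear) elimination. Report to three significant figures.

k = CL / Vd = 4.600 / 320.0 = 0.01438 h⁻¹
Between IV bolus doses, concentration decays as C = C₀·e^(−kτ), so C_peak/C_trough = e^(kτ).
τ_max = ln(C_peak/C_trough) / k = ln(55/12) / 0.01438 = 1.522 / 0.01438 = 105.8 h

106 h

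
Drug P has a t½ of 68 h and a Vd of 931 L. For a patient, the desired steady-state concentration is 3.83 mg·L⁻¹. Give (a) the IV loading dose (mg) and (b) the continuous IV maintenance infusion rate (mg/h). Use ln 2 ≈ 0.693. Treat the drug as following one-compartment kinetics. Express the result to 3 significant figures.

(a) 3570 mg; (b) 36.3 mg/h

LD = Vd × C = 931.0 × 3.83 = 3566 mg
CL = 0.693 × Vd / t½ = 0.693 × 931.0 / 68 = 9.488 L/h
Infusion rate = CL × Css = 9.488 × 3.83 = 36.34 mg/h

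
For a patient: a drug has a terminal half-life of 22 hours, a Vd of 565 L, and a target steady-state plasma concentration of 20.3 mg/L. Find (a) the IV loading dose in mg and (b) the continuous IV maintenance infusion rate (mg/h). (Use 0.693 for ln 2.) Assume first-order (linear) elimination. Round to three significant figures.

(a) 11500 mg; (b) 361 mg/h

LD = Vd × C = 565.0 × 20.3 = 11470 mg
CL = 0.693 × Vd / t½ = 0.693 × 565.0 / 22 = 17.80 L/h
Infusion rate = CL × Css = 17.80 × 20.3 = 361.3 mg/h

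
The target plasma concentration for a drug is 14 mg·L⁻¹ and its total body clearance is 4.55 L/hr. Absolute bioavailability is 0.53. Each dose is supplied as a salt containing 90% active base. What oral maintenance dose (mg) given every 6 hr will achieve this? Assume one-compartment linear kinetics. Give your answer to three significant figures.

801 mg

At steady state, dose per interval replaces the amount cleared in that interval: F·S·D/τ = CL·Css.
D = CL × Css × τ / F / S = 4.550 × 14 × 6 / 0.53 / 0.9 = 801.3 mg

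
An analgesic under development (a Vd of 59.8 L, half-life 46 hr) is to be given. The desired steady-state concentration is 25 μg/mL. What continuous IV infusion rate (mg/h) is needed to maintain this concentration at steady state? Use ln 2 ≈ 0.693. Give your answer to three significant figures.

CL = ln 2 · Vd / t½ = 0.693 × 59.80 / 46 = 0.9009 L/h
Infusion rate = CL × Css = 0.9009 × 25 = 22.52 mg/h

22.5 mg/h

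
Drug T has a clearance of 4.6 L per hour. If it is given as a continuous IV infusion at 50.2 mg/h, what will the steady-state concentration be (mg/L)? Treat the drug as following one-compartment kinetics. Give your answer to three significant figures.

Css = rate / CL = 50.2 / 4.600 = 10.91 mg/L

10.9 mg/L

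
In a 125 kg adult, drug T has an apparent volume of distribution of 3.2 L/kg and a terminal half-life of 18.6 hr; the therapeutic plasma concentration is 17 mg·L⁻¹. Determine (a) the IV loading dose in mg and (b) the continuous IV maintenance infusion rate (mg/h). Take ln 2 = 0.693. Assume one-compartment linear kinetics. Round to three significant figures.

(a) 6800 mg; (b) 253 mg/h

Vd = 3.2 L/kg × 125 kg = 400.0 L
LD = Vd × C = 400.0 × 17 = 6800 mg
CL = 0.693 × Vd / t½ = 0.693 × 400.0 / 18.6 = 14.90 L/h
Infusion rate = CL × Css = 14.90 × 17 = 253.3 mg/h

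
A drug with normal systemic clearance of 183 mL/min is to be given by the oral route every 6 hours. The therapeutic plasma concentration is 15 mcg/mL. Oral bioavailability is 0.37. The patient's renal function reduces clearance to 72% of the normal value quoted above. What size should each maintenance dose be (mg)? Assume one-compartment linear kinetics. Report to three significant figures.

1920 mg

CL = 183 mL/min × 60/1000 = 10.98 L/h
Patient clearance = 0.72 × 10.98 = 7.906 L/h
D = CL × Css × τ / F = 7.906 × 15 × 6 / 0.37 = 1923 mg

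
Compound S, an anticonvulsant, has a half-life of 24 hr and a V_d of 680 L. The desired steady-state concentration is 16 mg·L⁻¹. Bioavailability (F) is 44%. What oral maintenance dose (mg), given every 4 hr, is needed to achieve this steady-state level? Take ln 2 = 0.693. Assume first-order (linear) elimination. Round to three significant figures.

k = 0.693/24 = 0.02888 h⁻¹, so CL = k·Vd = 0.02888 × 680.0 = 19.64 L/h
D = CL × Css × τ / F = 19.64 × 16 × 4 / 0.44 = 2857 mg

2860 mg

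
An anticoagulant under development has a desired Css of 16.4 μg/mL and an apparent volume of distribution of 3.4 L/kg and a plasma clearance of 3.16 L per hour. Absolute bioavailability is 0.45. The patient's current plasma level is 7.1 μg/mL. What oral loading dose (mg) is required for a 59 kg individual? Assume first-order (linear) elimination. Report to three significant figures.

Total Vd = 3.4 × 59 = 200.6 L
Loading dose depends on Vd (not clearance): it fills the distribution volume.
Concentration deficit ΔC = 16.4 − 7.1 = 9.300 mg/L
LD = Vd × ΔC / F = 200.6 × 9.300 / 0.45 = 4146 mg

4150 mg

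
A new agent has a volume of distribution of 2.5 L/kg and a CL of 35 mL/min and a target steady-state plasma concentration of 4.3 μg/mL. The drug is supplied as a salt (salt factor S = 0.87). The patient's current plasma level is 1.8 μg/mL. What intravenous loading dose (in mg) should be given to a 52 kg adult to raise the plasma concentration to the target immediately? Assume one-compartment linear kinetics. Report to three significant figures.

Vd = 2.5 L/kg × 52 kg = 130.0 L
Concentration deficit ΔC = 4.3 − 1.8 = 2.500 mg/L
LD = Vd × ΔC / S = 130.0 × 2.500 / 0.87 = 373.6 mg

374 mg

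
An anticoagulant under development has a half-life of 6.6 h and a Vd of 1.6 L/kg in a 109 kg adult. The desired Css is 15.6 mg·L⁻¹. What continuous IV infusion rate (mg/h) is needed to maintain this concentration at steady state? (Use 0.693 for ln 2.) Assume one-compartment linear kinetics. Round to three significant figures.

286 mg/h

Vd(total) = 109 kg × 1.6 L/kg = 174.4 L
CL = ln 2 · Vd / t½ = 0.693 × 174.4 / 6.6 = 18.31 L/h
Infusion rate = CL × Css = 18.31 × 15.6 = 285.6 mg/h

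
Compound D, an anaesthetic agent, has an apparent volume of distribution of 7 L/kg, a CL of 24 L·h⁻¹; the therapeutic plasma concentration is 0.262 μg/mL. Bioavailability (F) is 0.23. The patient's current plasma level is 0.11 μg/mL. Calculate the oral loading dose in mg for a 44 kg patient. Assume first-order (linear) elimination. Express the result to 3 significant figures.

Vd = 7 L/kg × 44 kg = 308.0 L
The loading dose fills Vd to the target concentration; clearance is irrelevant here.
Concentration deficit ΔC = 0.262 − 0.11 = 0.1520 mg/L
LD = Vd × ΔC / F = 308.0 × 0.1520 / 0.23 = 203.5 mg

204 mg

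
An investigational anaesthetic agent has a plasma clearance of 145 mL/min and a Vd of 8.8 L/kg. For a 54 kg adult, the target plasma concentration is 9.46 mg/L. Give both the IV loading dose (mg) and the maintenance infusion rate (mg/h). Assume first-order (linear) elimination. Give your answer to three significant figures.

(a) 4500 mg; (b) 82.3 mg/h

Vd(total) = 54 kg × 8.8 L/kg = 475.2 L
Loading: fill Vd to C_target → 475.2 L × 9.46 mg/L = 4495 mg
CL = 145 mL/min = 145 × 0.06 = 8.700 L/h
Maintenance infusion rate = CL × Css = 8.700 × 9.46 = 82.30 mg/h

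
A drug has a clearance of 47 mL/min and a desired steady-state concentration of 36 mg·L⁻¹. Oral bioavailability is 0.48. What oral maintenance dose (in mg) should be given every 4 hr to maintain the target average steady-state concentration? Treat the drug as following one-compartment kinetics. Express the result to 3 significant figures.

Convert clearance: 47 mL/min × 60 min/h ÷ 1000 mL/L = 2.820 L/h
At steady state, dose per interval replaces the amount cleared in that interval: F·D/τ = CL·Css.
D = CL × Css × τ / F = 2.820 × 36 × 4 / 0.48 = 846.0 mg

846 mg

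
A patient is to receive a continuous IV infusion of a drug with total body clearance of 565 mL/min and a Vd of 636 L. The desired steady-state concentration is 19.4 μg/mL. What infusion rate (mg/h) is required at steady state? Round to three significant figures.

CL = 565 mL/min × 60/1000 = 33.90 L/h
Maintenance depends on clearance, not Vd — rate in must match rate out.
R₀ = 33.90 × 19.4 = 657.7 mg/h

658 mg/h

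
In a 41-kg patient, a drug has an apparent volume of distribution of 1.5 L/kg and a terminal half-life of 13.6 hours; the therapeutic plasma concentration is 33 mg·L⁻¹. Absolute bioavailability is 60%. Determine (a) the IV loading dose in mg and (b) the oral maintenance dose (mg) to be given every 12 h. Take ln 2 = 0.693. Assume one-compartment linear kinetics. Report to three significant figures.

Vd = 1.5 L/kg × 41 kg = 61.50 L
LD = Vd × C = 61.50 × 33 = 2030 mg
CL = 0.693 × Vd / t½ = 0.693 × 61.50 / 13.6 = 3.134 L/h
D = CL × Css × τ / F = 3.134 × 33 × 12 / 0.6 = 2068 mg

(a) 2030 mg; (b) 2070 mg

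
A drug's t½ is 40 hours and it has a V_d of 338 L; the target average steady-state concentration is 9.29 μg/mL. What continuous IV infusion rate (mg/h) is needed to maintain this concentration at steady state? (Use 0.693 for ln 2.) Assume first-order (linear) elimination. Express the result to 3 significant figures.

54.4 mg/h

CL = ln 2 · Vd / t½ = 0.693 × 338.0 / 40 = 5.856 L/h
Infusion rate = CL × Css = 5.856 × 9.29 = 54.40 mg/h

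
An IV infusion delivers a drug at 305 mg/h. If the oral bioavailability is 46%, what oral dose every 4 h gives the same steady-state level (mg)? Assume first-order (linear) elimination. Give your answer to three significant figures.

2650 mg

To maintain the same Css, the systemic dosing rate must be unchanged: F·D/τ = infusion rate.
D = rate × τ / F = 305 × 4 / 0.46 = 2652 mg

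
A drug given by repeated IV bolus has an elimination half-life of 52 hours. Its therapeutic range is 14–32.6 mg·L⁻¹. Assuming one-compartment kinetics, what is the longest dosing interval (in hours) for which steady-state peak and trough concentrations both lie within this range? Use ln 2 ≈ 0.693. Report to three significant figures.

63.4 h

k = 0.693 / t½ = 0.693 / 52 = 0.01333 h⁻¹
Between IV bolus doses, concentration decays as C = C₀·e^(−kτ), so C_peak/C_trough = e^(kτ).
τ_max = ln(C_peak/C_trough) / k = ln(32.6/14) / 0.01333 = 0.8453 / 0.01333 = 63.41 h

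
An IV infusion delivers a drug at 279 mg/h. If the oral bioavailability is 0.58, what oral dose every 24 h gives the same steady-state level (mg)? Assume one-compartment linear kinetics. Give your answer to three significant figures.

11500 mg

To maintain the same Css, the systemic dosing rate must be unchanged: F·D/τ = infusion rate.
D = rate × τ / F = 279 × 24 / 0.58 = 11540 mg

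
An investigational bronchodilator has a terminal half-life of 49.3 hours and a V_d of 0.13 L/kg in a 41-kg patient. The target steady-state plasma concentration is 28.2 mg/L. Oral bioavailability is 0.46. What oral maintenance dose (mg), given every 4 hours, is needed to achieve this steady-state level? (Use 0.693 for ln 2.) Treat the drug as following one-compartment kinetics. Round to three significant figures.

Vd = 0.13 L/kg × 41 kg = 5.330 L
CL = ln 2 · Vd / t½ = 0.693 × 5.330 / 49.3 = 0.07492 L/h
D = CL × Css × τ / F = 0.07492 × 28.2 × 4 / 0.46 = 18.37 mg

18.4 mg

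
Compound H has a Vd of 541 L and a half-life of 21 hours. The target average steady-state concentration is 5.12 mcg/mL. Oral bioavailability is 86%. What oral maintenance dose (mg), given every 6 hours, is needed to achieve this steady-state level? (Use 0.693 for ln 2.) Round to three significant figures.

638 mg

k = 0.693/21 = 0.03300 h⁻¹, so CL = k·Vd = 0.03300 × 541.0 = 17.85 L/h
D = CL × Css × τ / F = 17.85 × 5.12 × 6 / 0.86 = 637.6 mg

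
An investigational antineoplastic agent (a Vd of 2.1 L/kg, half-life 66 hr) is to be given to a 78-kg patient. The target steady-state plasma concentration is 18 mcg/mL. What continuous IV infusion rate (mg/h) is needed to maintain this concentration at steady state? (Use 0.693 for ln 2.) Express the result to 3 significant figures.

31.0 mg/h

Vd = 2.1 L/kg × 78 kg = 163.8 L
CL = 0.693 × Vd / t½ = 0.693 × 163.8 / 66 = 1.720 L/h
Infusion rate = CL × Css = 1.720 × 18 = 30.96 mg/h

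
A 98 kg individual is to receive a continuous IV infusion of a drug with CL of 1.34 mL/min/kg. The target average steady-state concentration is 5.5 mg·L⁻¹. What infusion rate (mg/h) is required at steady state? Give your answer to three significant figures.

CL = 1.34 mL/min/kg × 98 kg = 131.3 mL/min = 131.3 × 60/1000 = 7.878 L/h
Infusion rate = CL · Css = 7.878 L/h × 5.5 mg/L = 43.33 mg/h

43.3 mg/h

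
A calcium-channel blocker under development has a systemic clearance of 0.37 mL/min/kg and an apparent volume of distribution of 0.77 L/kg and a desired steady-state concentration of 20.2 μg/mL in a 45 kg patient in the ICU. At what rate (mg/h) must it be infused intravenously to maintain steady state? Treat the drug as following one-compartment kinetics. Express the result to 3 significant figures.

CL = 0.37 mL/min/kg × 45 kg = 16.65 mL/min = 16.65 × 60/1000 = 0.9990 L/h
Rate = CL × Css = 0.9990 × 20.2 = 20.18 mg/h

20.2 mg/h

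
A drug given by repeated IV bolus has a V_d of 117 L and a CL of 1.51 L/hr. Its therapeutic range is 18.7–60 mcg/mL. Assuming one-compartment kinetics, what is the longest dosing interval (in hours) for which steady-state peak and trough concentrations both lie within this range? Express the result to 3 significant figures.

90.3 h

k = CL / Vd = 1.510 / 117.0 = 0.01291 h⁻¹
Between IV bolus doses, concentration decays as C = C₀·e^(−kτ), so C_peak/C_trough = e^(kτ).
τ_max = ln(C_peak/C_trough) / k = ln(60/18.7) / 0.01291 = 1.166 / 0.01291 = 90.32 h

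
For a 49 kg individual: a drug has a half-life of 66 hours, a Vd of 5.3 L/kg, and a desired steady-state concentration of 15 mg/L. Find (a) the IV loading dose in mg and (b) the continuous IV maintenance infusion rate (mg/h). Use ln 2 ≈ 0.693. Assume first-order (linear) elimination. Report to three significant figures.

(a) 3900 mg; (b) 40.9 mg/h

Total Vd = 5.3 × 49 = 259.7 L
LD = Vd × C = 259.7 × 15 = 3896 mg
CL = 0.693 × Vd / t½ = 0.693 × 259.7 / 66 = 2.727 L/h
Infusion rate = CL × Css = 2.727 × 15 = 40.91 mg/h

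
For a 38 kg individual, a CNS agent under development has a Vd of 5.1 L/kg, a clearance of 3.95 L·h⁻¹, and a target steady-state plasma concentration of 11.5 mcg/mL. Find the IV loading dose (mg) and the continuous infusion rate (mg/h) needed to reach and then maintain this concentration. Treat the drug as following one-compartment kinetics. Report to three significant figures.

(a) 2230 mg; (b) 45.4 mg/h

Vd(total) = 38 kg × 5.1 L/kg = 193.8 L
Loading dose = Vd × C = 193.8 × 11.5 = 2229 mg
Maintenance infusion rate = CL × Css = 3.950 × 11.5 = 45.43 mg/h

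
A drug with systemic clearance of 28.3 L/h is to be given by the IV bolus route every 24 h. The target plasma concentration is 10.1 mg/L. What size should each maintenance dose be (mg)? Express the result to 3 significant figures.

D = CL × Css × τ = 28.30 × 10.1 × 24 = 6860 mg

6860 mg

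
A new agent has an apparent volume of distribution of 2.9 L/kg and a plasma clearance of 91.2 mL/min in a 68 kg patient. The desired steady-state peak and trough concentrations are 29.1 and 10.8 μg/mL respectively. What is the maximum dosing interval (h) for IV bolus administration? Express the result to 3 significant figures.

35.7 h

Total Vd = 2.9 × 68 = 197.2 L
CL = 91.2 mL/min = 91.2 × 0.06 = 5.472 L/h
k = CL / Vd = 5.472 / 197.2 = 0.02775 h⁻¹
Between IV bolus doses, concentration decays as C = C₀·e^(−kτ), so C_peak/C_trough = e^(kτ).
τ_max = ln(C_peak/C_trough) / k = ln(29.1/10.8) / 0.02775 = 0.9912 / 0.02775 = 35.72 h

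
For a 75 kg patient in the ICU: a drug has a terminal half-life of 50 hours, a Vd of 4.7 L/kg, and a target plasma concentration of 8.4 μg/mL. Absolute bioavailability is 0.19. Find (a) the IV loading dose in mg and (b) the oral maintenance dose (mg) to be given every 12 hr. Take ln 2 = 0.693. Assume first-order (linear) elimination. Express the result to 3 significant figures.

(a) 2960 mg; (b) 2590 mg

Total Vd = 4.7 × 75 = 352.5 L
LD = Vd × C = 352.5 × 8.4 = 2961 mg
CL = 0.693 × Vd / t½ = 0.693 × 352.5 / 50 = 4.886 L/h
D = CL × Css × τ / F = 4.886 × 8.4 × 12 / 0.19 = 2592 mg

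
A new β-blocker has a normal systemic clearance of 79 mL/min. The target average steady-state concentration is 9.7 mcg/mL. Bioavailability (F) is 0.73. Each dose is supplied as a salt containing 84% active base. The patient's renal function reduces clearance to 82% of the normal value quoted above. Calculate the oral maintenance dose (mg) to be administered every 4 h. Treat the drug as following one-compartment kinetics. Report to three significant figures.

246 mg

Convert clearance: 79 mL/min × 60 min/h ÷ 1000 mL/L = 4.740 L/h
Patient clearance = 0.82 × 4.740 = 3.887 L/h
At steady state, dose per interval replaces the amount cleared in that interval: F·S·D/τ = CL·Css.
D = CL × Css × τ / F / S = 3.887 × 9.7 × 4 / 0.73 / 0.84 = 245.9 mg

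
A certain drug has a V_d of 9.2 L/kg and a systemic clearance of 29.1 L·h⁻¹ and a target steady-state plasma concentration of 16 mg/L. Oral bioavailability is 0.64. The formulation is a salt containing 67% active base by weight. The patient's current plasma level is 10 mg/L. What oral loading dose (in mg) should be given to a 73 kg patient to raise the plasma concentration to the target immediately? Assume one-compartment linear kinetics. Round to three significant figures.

9400 mg

Vd = 9.2 L/kg × 73 kg = 671.6 L
Concentration deficit ΔC = 16 − 10 = 6.000 mg/L
LD = Vd × ΔC / F / S = 671.6 × 6.000 / 0.64 / 0.67 = 9397 mg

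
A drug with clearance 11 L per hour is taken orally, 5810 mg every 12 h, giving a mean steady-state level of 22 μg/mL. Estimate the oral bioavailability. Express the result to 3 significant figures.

0.500

F·D/τ = CL·Css at steady state → F = CL·Css·τ / D.
F = 11 × 22 × 12 / 5810 = 0.500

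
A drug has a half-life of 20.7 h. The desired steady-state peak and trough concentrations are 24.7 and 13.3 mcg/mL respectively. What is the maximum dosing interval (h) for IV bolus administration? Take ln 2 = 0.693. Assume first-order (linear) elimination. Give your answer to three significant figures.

18.5 h

k = 0.693 / t½ = 0.693 / 20.7 = 0.03348 h⁻¹
Between IV bolus doses, concentration decays as C = C₀·e^(−kτ), so C_peak/C_trough = e^(kτ).
τ_max = ln(C_peak/C_trough) / k = ln(24.7/13.3) / 0.03348 = 0.6190 / 0.03348 = 18.49 h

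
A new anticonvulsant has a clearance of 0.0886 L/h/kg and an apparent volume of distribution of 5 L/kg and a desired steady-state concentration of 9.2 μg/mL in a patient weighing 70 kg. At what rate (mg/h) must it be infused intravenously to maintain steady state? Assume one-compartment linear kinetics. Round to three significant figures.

CL = 0.0886 L/h/kg × 70 kg = 6.202 L/h
R₀ = 6.202 × 9.2 = 57.06 mg/h

57.1 mg/h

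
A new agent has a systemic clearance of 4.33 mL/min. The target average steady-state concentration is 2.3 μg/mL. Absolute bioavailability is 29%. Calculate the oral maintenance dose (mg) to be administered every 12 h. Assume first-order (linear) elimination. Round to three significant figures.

24.7 mg

Convert clearance: 4.33 mL/min × 60 min/h ÷ 1000 mL/L = 0.2598 L/h
D = CL × Css × τ / F = 0.2598 × 2.3 × 12 / 0.29 = 24.73 mg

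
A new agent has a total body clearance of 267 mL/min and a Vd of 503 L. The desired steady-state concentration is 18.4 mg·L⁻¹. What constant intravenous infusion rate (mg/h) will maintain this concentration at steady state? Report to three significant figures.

295 mg/h

CL = 267 mL/min = 267 × 0.06 = 16.02 L/h
Infusion rate = CL · Css = 16.02 L/h × 18.4 mg/L = 294.8 mg/h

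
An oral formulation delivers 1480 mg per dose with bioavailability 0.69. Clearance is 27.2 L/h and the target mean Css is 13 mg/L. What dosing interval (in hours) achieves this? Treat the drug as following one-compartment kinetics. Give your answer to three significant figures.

F·D/τ = CL·Css → τ = F·D / (CL·Css).
τ = 0.69 × 1480 / (27.2 × 13) = 2.888 h

2.89 h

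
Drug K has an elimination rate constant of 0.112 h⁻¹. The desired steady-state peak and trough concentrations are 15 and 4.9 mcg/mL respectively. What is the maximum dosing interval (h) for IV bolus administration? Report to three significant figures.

9.99 h

Between IV bolus doses, concentration decays as C = C₀·e^(−kτ), so C_peak/C_trough = e^(kτ).
τ_max = ln(C_peak/C_trough) / k = ln(15/4.9) / 0.1120 = 1.119 / 0.1120 = 9.991 h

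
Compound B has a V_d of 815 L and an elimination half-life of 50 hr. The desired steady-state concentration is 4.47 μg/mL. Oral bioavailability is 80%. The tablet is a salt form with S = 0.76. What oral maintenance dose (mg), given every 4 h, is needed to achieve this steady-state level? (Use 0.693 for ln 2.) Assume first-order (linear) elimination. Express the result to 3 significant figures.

CL = ln 2 · Vd / t½ = 0.693 × 815.0 / 50 = 11.30 L/h
D = CL × Css × τ / F / S = 11.30 × 4.47 × 4 / 0.8 / 0.76 = 332.3 mg

332 mg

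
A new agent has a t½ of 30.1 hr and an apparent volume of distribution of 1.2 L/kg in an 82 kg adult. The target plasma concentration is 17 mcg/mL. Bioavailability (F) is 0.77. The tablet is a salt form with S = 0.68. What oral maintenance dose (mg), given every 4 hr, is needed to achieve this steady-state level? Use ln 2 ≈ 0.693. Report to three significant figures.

Vd = 1.2 L/kg × 82 kg = 98.40 L
k = 0.693/30.1 = 0.02302 h⁻¹, so CL = k·Vd = 0.02302 × 98.40 = 2.265 L/h
D = CL × Css × τ / F / S = 2.265 × 17 × 4 / 0.77 / 0.68 = 294.2 mg

294 mg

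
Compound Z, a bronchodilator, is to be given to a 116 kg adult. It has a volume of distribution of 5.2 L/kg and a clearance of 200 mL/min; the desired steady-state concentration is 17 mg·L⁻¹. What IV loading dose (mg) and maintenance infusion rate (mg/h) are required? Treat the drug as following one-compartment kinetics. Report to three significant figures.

(a) 10300 mg; (b) 204 mg/h

Total Vd = 5.2 × 116 = 603.2 L
LD = Vd · C_target = 603.2 × 17 = 10250 mg
CL = 200 mL/min × 60/1000 = 12.00 L/h
Maintenance infusion rate = CL × Css = 12.00 × 17 = 204.0 mg/h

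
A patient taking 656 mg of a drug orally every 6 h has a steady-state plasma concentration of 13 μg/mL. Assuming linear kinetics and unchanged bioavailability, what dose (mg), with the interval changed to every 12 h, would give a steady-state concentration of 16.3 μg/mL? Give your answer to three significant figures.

With linear kinetics, Css is proportional to dose rate (D/τ) at fixed clearance.
D₂ = D₁ × (Css,target / Css,current) × (τ₂/τ₁) = 656 × (16.3/13) × (12/6) = 1645 mg

1650 mg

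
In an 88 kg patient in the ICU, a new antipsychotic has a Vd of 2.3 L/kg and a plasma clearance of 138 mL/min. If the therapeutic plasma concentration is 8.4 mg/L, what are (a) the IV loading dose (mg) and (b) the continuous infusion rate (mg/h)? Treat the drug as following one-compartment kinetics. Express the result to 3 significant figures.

Vd(total) = 88 kg × 2.3 L/kg = 202.4 L
Loading dose = Vd × C = 202.4 × 8.4 = 1700 mg
CL = 138 mL/min × 60/1000 = 8.280 L/h
Maintenance: replace elimination → rate = CL × Css = 8.280 × 8.4 = 69.55 mg/h

(a) 1700 mg; (b) 69.6 mg/h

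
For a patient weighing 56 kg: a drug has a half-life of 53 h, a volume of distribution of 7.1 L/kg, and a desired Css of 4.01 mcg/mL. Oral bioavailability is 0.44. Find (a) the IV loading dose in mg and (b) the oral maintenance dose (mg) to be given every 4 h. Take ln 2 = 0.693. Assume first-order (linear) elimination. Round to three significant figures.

(a) 1590 mg; (b) 190 mg

Total Vd = 7.1 × 56 = 397.6 L
LD = Vd × C = 397.6 × 4.01 = 1594 mg
CL = 0.693 × Vd / t½ = 0.693 × 397.6 / 53 = 5.199 L/h
D = CL × Css × τ / F = 5.199 × 4.01 × 4 / 0.44 = 189.5 mg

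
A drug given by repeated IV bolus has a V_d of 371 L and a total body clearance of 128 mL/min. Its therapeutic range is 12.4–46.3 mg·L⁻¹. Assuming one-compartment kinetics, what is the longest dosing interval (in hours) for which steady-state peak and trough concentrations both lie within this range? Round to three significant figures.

CL = 128 mL/min × 60/1000 = 7.680 L/h
k = CL / Vd = 7.680 / 371.0 = 0.02070 h⁻¹
Between IV bolus doses, concentration decays as C = C₀·e^(−kτ), so C_peak/C_trough = e^(kτ).
τ_max = ln(C_peak/C_trough) / k = ln(46.3/12.4) / 0.02070 = 1.317 / 0.02070 = 63.62 h

63.6 h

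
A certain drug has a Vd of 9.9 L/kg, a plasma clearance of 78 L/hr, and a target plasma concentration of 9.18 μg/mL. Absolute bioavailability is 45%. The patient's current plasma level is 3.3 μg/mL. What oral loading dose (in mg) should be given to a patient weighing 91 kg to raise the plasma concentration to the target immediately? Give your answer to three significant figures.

11800 mg

Vd(total) = 91 kg × 9.9 L/kg = 900.9 L
The loading dose fills Vd to the target concentration; clearance is irrelevant here.
Concentration deficit ΔC = 9.18 − 3.3 = 5.880 mg/L
LD = Vd × ΔC / F = 900.9 × 5.880 / 0.45 = 11770 mg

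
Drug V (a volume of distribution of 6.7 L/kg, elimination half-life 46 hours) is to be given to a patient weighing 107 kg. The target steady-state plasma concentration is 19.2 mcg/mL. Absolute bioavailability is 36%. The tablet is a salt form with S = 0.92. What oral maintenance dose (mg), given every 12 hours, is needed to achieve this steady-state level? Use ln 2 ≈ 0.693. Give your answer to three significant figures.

Total Vd = 6.7 × 107 = 716.9 L
k = 0.693/46 = 0.01507 h⁻¹, so CL = k·Vd = 0.01507 × 716.9 = 10.80 L/h
D = CL × Css × τ / F / S = 10.80 × 19.2 × 12 / 0.36 / 0.92 = 7513 mg

7510 mg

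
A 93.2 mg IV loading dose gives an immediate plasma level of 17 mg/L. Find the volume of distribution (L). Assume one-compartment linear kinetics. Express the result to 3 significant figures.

Immediately after an IV bolus, C₀ = Dose / Vd, so Vd = Dose / C₀.
Vd = 93.2 / 17 = 5.482 L

5.48 L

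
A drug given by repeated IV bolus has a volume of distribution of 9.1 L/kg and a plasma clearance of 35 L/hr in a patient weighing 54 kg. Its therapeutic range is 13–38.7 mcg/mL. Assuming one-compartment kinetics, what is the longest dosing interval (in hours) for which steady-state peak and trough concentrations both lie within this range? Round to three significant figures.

15.3 h

Vd = 9.1 L/kg × 54 kg = 491.4 L
k = CL / Vd = 35.00 / 491.4 = 0.07123 h⁻¹
Between IV bolus doses, concentration decays as C = C₀·e^(−kτ), so C_peak/C_trough = e^(kτ).
τ_max = ln(C_peak/C_trough) / k = ln(38.7/13) / 0.07123 = 1.091 / 0.07123 = 15.32 h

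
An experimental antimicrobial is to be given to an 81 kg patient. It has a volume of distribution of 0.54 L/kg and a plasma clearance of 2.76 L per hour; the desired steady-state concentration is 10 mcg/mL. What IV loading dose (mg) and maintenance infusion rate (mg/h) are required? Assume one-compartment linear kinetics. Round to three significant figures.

Total Vd = 0.54 × 81 = 43.74 L
Loading dose = Vd × C = 43.74 × 10 = 437.4 mg
Maintenance infusion rate = CL × Css = 2.760 × 10 = 27.60 mg/h

(a) 437 mg; (b) 27.6 mg/h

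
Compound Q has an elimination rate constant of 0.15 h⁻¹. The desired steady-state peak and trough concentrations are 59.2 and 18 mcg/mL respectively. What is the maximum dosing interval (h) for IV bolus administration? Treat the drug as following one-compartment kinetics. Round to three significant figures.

7.94 h

Between IV bolus doses, concentration decays as C = C₀·e^(−kτ), so C_peak/C_trough = e^(kτ).
τ_max = ln(C_peak/C_trough) / k = ln(59.2/18) / 0.1500 = 1.191 / 0.1500 = 7.940 h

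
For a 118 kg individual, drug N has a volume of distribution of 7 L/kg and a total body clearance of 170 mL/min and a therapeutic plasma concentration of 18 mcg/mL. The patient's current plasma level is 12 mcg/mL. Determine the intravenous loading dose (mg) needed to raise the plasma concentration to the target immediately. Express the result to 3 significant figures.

4960 mg

Vd(total) = 118 kg × 7 L/kg = 826.0 L
Concentration deficit ΔC = 18 − 12 = 6.000 mg/L
LD = Vd × ΔC = 826.0 × 6.000 = 4956 mg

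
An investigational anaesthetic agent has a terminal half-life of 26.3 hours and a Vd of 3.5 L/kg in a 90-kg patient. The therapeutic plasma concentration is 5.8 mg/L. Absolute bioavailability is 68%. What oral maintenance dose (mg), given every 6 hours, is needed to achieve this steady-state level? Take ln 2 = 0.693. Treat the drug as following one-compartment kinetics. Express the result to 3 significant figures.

425 mg

Vd(total) = 90 kg × 3.5 L/kg = 315.0 L
k = 0.693/26.3 = 0.02635 h⁻¹, so CL = k·Vd = 0.02635 × 315.0 = 8.300 L/h
D = CL × Css × τ / F = 8.300 × 5.8 × 6 / 0.68 = 424.8 mg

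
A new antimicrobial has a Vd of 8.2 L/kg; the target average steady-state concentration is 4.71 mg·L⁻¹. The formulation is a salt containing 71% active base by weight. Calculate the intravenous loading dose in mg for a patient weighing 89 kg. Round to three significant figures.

Total Vd = 8.2 × 89 = 729.8 L
LD = Vd × C / S = 729.8 × 4.710 / 0.71 = 4841 mg

4840 mg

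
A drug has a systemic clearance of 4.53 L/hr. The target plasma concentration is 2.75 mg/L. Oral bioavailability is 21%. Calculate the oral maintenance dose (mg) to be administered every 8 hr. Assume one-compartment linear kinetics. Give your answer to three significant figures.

475 mg

D = CL × Css × τ / F = 4.530 × 2.75 × 8 / 0.21 = 474.6 mg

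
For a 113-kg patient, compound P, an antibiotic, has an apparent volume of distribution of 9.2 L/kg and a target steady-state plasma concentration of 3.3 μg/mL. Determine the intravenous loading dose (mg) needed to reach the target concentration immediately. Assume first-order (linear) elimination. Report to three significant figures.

Vd(total) = 113 kg × 9.2 L/kg = 1040 L
LD = Vd × C = 1040 × 3.300 = 3432 mg

3430 mg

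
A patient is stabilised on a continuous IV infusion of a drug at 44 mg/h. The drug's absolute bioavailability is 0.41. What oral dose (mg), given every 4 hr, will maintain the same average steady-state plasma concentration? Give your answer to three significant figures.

429 mg

To maintain the same Css, the systemic dosing rate must be unchanged: F·D/τ = infusion rate.
D = rate × τ / F = 44 × 4 / 0.41 = 429.3 mg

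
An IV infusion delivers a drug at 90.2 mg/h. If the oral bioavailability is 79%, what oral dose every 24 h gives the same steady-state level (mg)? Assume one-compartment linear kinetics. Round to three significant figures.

To maintain the same Css, the systemic dosing rate must be unchanged: F·D/τ = infusion rate.
D = rate × τ / F = 90.2 × 24 / 0.79 = 2740 mg

2740 mg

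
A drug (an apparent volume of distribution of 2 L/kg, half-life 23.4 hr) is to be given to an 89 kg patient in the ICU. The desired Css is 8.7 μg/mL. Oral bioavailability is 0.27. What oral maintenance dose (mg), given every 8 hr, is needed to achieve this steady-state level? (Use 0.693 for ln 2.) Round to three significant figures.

1360 mg

Vd = 2 L/kg × 89 kg = 178.0 L
CL = 0.693 × Vd / t½ = 0.693 × 178.0 / 23.4 = 5.272 L/h
D = CL × Css × τ / F = 5.272 × 8.7 × 8 / 0.27 = 1359 mg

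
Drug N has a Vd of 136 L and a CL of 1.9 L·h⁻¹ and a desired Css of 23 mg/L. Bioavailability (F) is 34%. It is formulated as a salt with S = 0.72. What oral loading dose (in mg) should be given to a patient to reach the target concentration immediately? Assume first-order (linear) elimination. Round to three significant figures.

LD = Vd × C / F / S = 136.0 × 23.00 / 0.34 / 0.72 = 12780 mg

12800 mg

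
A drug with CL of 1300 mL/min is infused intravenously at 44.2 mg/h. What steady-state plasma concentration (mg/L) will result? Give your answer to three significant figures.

Convert clearance: 1300 mL/min × 60 min/h ÷ 1000 mL/L = 78.00 L/h
Css = rate / CL = 44.2 / 78.00 = 0.5667 mg/L

0.567 mg/L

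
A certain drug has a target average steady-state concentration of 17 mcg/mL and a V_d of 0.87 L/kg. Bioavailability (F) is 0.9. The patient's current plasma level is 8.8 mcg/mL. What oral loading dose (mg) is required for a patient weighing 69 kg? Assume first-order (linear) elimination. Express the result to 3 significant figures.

Vd(total) = 69 kg × 0.87 L/kg = 60.03 L
Concentration deficit ΔC = 17 − 8.8 = 8.200 mg/L
LD = Vd × ΔC / F = 60.03 × 8.200 / 0.9 = 546.9 mg

547 mg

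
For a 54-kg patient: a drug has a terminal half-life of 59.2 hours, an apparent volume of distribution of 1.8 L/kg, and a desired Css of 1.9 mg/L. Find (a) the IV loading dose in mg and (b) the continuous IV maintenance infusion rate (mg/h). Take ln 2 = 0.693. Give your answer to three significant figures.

Vd = 1.8 L/kg × 54 kg = 97.20 L
LD = Vd × C = 97.20 × 1.9 = 184.7 mg
CL = 0.693 × Vd / t½ = 0.693 × 97.20 / 59.2 = 1.138 L/h
Infusion rate = CL × Css = 1.138 × 1.9 = 2.162 mg/h

(a) 185 mg; (b) 2.16 mg/h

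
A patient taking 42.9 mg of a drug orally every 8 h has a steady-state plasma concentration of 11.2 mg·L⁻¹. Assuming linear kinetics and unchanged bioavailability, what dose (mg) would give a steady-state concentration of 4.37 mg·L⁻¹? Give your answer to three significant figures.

16.7 mg

For first-order elimination, Css ∝ F·D/(CL·τ); F and CL are unchanged, so Css ∝ D/τ.
D₂ = D₁ × (Css,target / Css,current) = 42.9 × 4.37/11.2 = 16.74 mg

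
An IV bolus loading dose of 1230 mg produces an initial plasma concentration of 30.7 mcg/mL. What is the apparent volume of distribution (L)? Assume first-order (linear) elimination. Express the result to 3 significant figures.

Immediately after an IV bolus, C₀ = Dose / Vd, so Vd = Dose / C₀.
Vd = 1230 / 30.7 = 40.07 L

40.1 L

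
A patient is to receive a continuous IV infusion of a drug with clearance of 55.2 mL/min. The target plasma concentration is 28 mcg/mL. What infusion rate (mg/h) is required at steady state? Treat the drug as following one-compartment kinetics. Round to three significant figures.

CL = 55.2 mL/min = 55.2 × 0.06 = 3.312 L/h
At steady state, infusion rate equals elimination rate: rate in = CL × Css.
R₀ = 3.312 × 28 = 92.74 mg/h

92.7 mg/h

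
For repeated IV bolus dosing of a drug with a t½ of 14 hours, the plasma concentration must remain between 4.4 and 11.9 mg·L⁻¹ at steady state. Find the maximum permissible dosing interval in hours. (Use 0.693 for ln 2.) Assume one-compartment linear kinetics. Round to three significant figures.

20.1 h

k = 0.693 / t½ = 0.693 / 14 = 0.04950 h⁻¹
Between IV bolus doses, concentration decays as C = C₀·e^(−kτ), so C_peak/C_trough = e^(kτ).
τ_max = ln(C_peak/C_trough) / k = ln(11.9/4.4) / 0.04950 = 0.9949 / 0.04950 = 20.10 h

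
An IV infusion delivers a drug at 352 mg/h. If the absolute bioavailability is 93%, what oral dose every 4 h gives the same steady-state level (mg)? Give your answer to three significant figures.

1510 mg

To maintain the same Css, the systemic dosing rate must be unchanged: F·D/τ = infusion rate.
D = rate × τ / F = 352 × 4 / 0.93 = 1514 mg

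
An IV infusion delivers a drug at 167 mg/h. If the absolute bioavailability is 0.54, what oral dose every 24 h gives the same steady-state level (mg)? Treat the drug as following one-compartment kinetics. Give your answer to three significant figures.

7420 mg

To maintain the same Css, the systemic dosing rate must be unchanged: F·D/τ = infusion rate.
D = rate × τ / F = 167 × 24 / 0.54 = 7422 mg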